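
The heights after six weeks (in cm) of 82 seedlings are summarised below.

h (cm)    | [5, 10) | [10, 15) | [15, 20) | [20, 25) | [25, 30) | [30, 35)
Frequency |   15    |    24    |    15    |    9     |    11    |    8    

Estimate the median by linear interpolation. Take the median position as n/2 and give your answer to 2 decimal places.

15.67

Cumulative frequencies: 15, 39, 54, 63, 74, 82
n = 82; position = n/2 = 41.
This falls in the class [15, 20): L = 15, F = 39, f = 15, h = 5.
Median ≈ 15 + ((41 − 39) / 15) × 5 = 15.6667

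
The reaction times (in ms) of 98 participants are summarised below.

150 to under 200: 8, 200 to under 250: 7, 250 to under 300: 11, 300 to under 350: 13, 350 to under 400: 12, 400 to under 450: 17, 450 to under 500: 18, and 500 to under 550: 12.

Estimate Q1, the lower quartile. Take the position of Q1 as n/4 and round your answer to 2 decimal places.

Cumulative frequencies: 8, 15, 26, 39, 51, 68, 86, 98
n = 98; position = n/4 = 24.5.
This falls in the class 250 to under 300: L = 250, F = 15, f = 11, h = 50.
Lower quartile ≈ 250 + ((24.5 − 15) / 11) × 50 = 293.1818

293.18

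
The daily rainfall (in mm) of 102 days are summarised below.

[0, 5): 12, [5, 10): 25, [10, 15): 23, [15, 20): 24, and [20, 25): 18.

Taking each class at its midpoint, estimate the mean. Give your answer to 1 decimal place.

13.0

Midpoints: 2.5, 7.5, 12.5, 17.5, 22.5
Σfm = 12×2.5 + 25×7.5 + 23×12.5 + 24×17.5 + 18×22.5 = 1330
n = Σf = 102
Mean = 1330 / 102 = 13.0392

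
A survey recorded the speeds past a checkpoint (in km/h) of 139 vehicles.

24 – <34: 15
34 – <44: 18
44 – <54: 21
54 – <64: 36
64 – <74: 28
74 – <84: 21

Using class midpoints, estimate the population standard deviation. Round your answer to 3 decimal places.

15.469

Midpoints: 29, 39, 49, 59, 69, 79
n = 139, Σfm = 7881, mean = 56.6978
Σfm² = 480099
Σf(m − x̄)² = Σfm² − (Σfm)²/n = 480099 − 7881²/139 = 33263.3094
Population variance = 33263.3094 / 139 = 239.3044
Standard deviation = √239.3044 = 15.4695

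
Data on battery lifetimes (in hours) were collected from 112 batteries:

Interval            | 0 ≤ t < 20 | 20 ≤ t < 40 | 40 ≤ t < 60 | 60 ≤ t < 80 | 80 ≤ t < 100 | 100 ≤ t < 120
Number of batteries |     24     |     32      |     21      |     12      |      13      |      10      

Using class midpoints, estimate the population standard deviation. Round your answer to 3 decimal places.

31.663

Midpoints: 10, 30, 50, 70, 90, 110
n = 112, Σfm = 5360, mean = 47.8571
Σfm² = 368800
Σf(m − x̄)² = Σfm² − (Σfm)²/n = 368800 − 5360²/112 = 112285.7143
Population variance = 112285.7143 / 112 = 1002.5510
Standard deviation = √1002.5510 = 31.6631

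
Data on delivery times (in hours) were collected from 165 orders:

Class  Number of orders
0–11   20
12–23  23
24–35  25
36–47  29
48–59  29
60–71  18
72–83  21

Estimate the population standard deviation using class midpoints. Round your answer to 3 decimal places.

22.633

Midpoints: 5.5, 17.5, 29.5, 41.5, 53.5, 65.5, 77.5
n = 165, Σfm = 6811.5, mean = 41.2818
Σfm² = 365711.25
Σf(m − x̄)² = Σfm² − (Σfm)²/n = 365711.25 − 6811.5²/165 = 84520.1455
Population variance = 84520.1455 / 165 = 512.2433
Standard deviation = √512.2433 = 22.6328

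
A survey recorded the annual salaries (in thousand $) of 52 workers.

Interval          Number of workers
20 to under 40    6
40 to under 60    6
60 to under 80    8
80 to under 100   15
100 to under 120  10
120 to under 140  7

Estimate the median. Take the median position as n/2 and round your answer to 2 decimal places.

Cumulative frequencies: 6, 12, 20, 35, 45, 52
n = 52; position = n/2 = 26.
This falls in the class 80 to under 100: L = 80, F = 20, f = 15, h = 20.
Median ≈ 80 + ((26 − 20) / 15) × 20 = 88.0000

88.00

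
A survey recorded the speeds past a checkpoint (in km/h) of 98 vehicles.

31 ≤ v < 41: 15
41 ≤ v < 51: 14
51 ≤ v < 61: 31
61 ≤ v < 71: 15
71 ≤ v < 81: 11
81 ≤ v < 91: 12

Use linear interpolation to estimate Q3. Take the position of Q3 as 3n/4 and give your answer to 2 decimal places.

70.00

Cumulative frequencies: 15, 29, 60, 75, 86, 98
n = 98; position = 3n/4 = 73.5.
This falls in the class 61 ≤ v < 71: L = 61, F = 60, f = 15, h = 10.
Upper quartile ≈ 61 + ((73.5 − 60) / 15) × 10 = 70.0000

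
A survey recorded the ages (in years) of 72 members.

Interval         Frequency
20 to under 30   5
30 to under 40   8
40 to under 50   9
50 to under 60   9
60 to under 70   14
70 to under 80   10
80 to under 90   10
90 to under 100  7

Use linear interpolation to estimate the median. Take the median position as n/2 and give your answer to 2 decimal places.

63.57

Cumulative frequencies: 5, 13, 22, 31, 45, 55, 65, 72
n = 72; position = n/2 = 36.
This falls in the class 60 to under 70: L = 60, F = 31, f = 14, h = 10.
Median ≈ 60 + ((36 − 31) / 14) × 10 = 63.5714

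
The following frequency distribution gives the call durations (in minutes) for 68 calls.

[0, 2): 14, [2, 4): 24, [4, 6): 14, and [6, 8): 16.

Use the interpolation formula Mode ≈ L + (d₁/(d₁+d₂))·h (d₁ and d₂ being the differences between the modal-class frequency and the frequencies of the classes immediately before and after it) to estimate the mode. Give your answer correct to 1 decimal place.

3.0

Modal class: [2, 4) (highest frequency 24).
d₁ = 24 − 14 = 10, d₂ = 24 − 14 = 10
Mode ≈ 2 + (10/(10+10)) × 2 = 2 + 1.0000 = 3.0000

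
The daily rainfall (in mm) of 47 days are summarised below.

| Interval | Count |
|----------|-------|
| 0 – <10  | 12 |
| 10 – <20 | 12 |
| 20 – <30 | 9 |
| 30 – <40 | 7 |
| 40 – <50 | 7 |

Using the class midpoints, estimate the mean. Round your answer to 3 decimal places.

Midpoints: 5, 15, 25, 35, 45
Σfm = 12×5 + 12×15 + 9×25 + 7×35 + 7×45 = 1025
n = Σf = 47
Mean = 1025 / 47 = 21.8085

21.809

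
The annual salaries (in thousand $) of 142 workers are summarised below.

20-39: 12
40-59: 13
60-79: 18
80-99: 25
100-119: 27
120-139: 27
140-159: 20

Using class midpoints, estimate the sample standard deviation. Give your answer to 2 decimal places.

36.39

Midpoints: 29.5, 49.5, 69.5, 89.5, 109.5, 129.5, 149.5
n = 142, Σfm = 13929, mean = 98.0915
Σfm² = 1553035.5
Σf(m − x̄)² = Σfm² − (Σfm)²/n = 1553035.5 − 13929²/142 = 186718.3099
Sample variance = 186718.3099 / 141 = 1324.2433
Standard deviation = √1324.2433 = 36.3902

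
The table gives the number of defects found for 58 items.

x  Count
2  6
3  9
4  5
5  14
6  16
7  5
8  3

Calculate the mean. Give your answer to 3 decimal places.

4.897

Values: 2, 3, 4, 5, 6, 7, 8
Σfx = 6×2 + 9×3 + 5×4 + 14×5 + 16×6 + 5×7 + 3×8 = 284
n = Σf = 58
Mean = 284 / 58 = 4.8966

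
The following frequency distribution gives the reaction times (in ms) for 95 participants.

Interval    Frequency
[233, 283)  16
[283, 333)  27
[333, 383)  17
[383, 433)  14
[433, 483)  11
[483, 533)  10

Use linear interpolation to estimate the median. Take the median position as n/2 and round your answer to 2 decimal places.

Cumulative frequencies: 16, 43, 60, 74, 85, 95
n = 95; position = n/2 = 47.5.
This falls in the class [333, 383): L = 333, F = 43, f = 17, h = 50.
Median ≈ 333 + ((47.5 − 43) / 17) × 50 = 346.2353

346.24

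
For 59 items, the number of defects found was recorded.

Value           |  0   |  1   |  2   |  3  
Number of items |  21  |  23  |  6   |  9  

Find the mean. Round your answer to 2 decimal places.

1.05

Values: 0, 1, 2, 3
Σfx = 21×0 + 23×1 + 6×2 + 9×3 = 62
n = Σf = 59
Mean = 62 / 59 = 1.0508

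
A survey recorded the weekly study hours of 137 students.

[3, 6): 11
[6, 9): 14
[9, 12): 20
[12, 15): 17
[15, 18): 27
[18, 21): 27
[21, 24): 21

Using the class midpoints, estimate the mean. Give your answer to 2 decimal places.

14.88

Midpoints: 4.5, 7.5, 10.5, 13.5, 16.5, 19.5, 22.5
Σfm = 11×4.5 + 14×7.5 + 20×10.5 + 17×13.5 + 27×16.5 + 27×19.5 + 21×22.5 = 2038.5
n = Σf = 137
Mean = 2038.5 / 137 = 14.8796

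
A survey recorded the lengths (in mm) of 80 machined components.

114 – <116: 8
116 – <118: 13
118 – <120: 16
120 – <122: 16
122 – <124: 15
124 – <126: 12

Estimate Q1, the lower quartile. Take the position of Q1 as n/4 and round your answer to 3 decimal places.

117.846

Cumulative frequencies: 8, 21, 37, 53, 68, 80
n = 80; position = n/4 = 20.
This falls in the class 116 – <118: L = 116, F = 8, f = 13, h = 2.
Lower quartile ≈ 116 + ((20 − 8) / 13) × 2 = 117.8462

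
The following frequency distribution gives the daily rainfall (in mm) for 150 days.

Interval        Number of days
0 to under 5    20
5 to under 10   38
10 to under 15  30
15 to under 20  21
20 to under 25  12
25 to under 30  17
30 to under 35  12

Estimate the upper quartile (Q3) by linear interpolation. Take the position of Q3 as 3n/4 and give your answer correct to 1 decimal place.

21.5

Cumulative frequencies: 20, 58, 88, 109, 121, 138, 150
n = 150; position = 3n/4 = 112.5.
This falls in the class 20 to under 25: L = 20, F = 109, f = 12, h = 5.
Upper quartile ≈ 20 + ((112.5 − 109) / 12) × 5 = 21.4583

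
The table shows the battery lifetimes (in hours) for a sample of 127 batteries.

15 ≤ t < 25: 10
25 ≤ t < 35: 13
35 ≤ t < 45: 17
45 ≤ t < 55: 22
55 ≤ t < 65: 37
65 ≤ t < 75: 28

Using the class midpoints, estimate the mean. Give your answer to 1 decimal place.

51.6

Midpoints: 20, 30, 40, 50, 60, 70
Σfm = 10×20 + 13×30 + 17×40 + 22×50 + 37×60 + 28×70 = 6550
n = Σf = 127
Mean = 6550 / 127 = 51.5748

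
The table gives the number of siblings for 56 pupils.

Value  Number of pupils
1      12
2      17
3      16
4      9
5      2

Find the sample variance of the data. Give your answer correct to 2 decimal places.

1.24

Values: 1, 2, 3, 4, 5
n = 56, Σfx = 140, mean = 2.5000
Σfx² = 418
Σf(x − x̄)² = Σfx² − (Σfx)²/n = 418 − 140²/56 = 68.0000
Sample variance = 68.0000 / 55 = 1.2364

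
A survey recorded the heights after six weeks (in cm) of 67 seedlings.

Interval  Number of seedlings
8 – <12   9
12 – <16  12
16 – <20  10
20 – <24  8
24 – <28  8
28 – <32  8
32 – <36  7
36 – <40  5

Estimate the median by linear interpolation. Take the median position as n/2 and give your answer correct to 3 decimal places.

21.250

Cumulative frequencies: 9, 21, 31, 39, 47, 55, 62, 67
n = 67; position = n/2 = 33.5.
This falls in the class 20 – <24: L = 20, F = 31, f = 8, h = 4.
Median ≈ 20 + ((33.5 − 31) / 8) × 4 = 21.2500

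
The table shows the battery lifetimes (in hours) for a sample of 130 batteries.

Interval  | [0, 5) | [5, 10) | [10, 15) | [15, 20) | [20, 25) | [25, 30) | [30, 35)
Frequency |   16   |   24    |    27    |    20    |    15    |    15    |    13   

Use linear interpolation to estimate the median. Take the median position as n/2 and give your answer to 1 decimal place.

14.6

Cumulative frequencies: 16, 40, 67, 87, 102, 117, 130
n = 130; position = n/2 = 65.
This falls in the class [10, 15): L = 10, F = 40, f = 27, h = 5.
Median ≈ 10 + ((65 − 40) / 27) × 5 = 14.6296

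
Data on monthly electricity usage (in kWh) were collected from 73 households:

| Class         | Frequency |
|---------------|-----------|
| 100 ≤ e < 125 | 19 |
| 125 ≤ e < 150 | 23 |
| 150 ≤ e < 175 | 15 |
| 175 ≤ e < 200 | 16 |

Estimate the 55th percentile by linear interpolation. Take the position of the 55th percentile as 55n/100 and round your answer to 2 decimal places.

147.99

Cumulative frequencies: 19, 42, 57, 73
n = 73; position = 55n/100 = 40.15.
This falls in the class 125 ≤ e < 150: L = 125, F = 19, f = 23, h = 25.
55th percentile ≈ 125 + ((40.15 − 19) / 23) × 25 = 147.9891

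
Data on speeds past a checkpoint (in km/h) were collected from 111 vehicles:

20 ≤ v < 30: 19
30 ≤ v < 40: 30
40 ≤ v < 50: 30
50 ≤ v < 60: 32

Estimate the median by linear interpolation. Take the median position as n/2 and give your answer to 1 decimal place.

42.2

Cumulative frequencies: 19, 49, 79, 111
n = 111; position = n/2 = 55.5.
This falls in the class 40 ≤ v < 50: L = 40, F = 49, f = 30, h = 10.
Median ≈ 40 + ((55.5 − 49) / 30) × 10 = 42.1667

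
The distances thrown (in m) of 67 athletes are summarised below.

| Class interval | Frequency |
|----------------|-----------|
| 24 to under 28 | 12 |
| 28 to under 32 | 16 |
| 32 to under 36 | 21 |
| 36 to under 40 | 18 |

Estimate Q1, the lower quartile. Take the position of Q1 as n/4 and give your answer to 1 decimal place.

29.2

Cumulative frequencies: 12, 28, 49, 67
n = 67; position = n/4 = 16.75.
This falls in the class 28 to under 32: L = 28, F = 12, f = 16, h = 4.
Lower quartile ≈ 28 + ((16.75 − 12) / 16) × 4 = 29.1875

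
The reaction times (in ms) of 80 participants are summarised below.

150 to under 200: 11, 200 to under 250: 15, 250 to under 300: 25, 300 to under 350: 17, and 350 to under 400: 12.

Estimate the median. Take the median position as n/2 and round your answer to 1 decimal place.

278.0

Cumulative frequencies: 11, 26, 51, 68, 80
n = 80; position = n/2 = 40.
This falls in the class 250 to under 300: L = 250, F = 26, f = 25, h = 50.
Median ≈ 250 + ((40 − 26) / 25) × 50 = 278.0000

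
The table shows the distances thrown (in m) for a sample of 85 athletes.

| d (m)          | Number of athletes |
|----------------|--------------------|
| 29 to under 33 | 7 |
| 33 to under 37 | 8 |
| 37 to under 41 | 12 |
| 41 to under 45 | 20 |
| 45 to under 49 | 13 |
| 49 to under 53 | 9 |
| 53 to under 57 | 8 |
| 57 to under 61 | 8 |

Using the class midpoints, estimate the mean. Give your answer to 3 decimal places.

Midpoints: 31, 35, 39, 43, 47, 51, 55, 59
Σfm = 7×31 + 8×35 + 12×39 + 20×43 + 13×47 + 9×51 + 8×55 + 8×59 = 3807
n = Σf = 85
Mean = 3807 / 85 = 44.7882

44.788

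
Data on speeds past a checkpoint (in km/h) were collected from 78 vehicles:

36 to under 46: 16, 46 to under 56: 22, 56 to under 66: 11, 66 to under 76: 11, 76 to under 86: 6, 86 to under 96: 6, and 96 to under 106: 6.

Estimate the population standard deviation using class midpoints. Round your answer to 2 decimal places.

Midpoints: 41, 51, 61, 71, 81, 91, 101
n = 78, Σfm = 4868, mean = 62.4103
Σfm² = 330758
Σf(m − x̄)² = Σfm² − (Σfm)²/n = 330758 − 4868²/78 = 26944.8718
Population variance = 26944.8718 / 78 = 345.4471
Standard deviation = √345.4471 = 18.5862

18.59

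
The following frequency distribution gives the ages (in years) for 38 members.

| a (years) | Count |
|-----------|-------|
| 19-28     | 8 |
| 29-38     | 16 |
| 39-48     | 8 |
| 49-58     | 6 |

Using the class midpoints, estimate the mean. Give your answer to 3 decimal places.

36.658

Midpoints: 23.5, 33.5, 43.5, 53.5
Σfm = 8×23.5 + 16×33.5 + 8×43.5 + 6×53.5 = 1393
n = Σf = 38
Mean = 1393 / 38 = 36.6579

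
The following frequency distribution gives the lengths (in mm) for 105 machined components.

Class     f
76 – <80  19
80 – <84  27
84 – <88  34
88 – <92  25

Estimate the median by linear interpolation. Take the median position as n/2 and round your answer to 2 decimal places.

84.76

Cumulative frequencies: 19, 46, 80, 105
n = 105; position = n/2 = 52.5.
This falls in the class 84 – <88: L = 84, F = 46, f = 34, h = 4.
Median ≈ 84 + ((52.5 − 46) / 34) × 4 = 84.7647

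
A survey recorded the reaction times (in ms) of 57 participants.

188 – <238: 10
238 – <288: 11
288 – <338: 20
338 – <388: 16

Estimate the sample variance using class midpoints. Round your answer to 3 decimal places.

2814.850

Midpoints: 213, 263, 313, 363
n = 57, Σfm = 17091, mean = 299.8421
Σfm² = 5282233
Σf(m − x̄)² = Σfm² − (Σfm)²/n = 5282233 − 17091²/57 = 157631.5789
Sample variance = 157631.5789 / 56 = 2814.8496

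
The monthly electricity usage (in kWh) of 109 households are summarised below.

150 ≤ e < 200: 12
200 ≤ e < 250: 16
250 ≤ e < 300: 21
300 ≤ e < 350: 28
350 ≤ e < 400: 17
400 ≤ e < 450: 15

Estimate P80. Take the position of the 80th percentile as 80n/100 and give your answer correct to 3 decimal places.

Cumulative frequencies: 12, 28, 49, 77, 94, 109
n = 109; position = 80n/100 = 87.2.
This falls in the class 350 ≤ e < 400: L = 350, F = 77, f = 17, h = 50.
80th percentile ≈ 350 + ((87.2 − 77) / 17) × 50 = 380.0000

380.000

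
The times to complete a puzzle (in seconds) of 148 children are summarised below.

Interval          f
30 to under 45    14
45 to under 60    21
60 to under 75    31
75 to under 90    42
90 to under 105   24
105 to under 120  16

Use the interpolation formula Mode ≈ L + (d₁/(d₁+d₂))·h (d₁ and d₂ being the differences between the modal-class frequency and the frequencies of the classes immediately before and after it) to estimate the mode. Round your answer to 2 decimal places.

80.69

Modal class: 75 to under 90 (highest frequency 42).
d₁ = 42 − 31 = 11, d₂ = 42 − 24 = 18
Mode ≈ 75 + (11/(11+18)) × 15 = 75 + 5.6897 = 80.6897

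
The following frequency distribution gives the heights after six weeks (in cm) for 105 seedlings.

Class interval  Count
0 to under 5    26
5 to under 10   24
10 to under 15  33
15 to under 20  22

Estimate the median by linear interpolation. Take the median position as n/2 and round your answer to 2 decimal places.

Cumulative frequencies: 26, 50, 83, 105
n = 105; position = n/2 = 52.5.
This falls in the class 10 to under 15: L = 10, F = 50, f = 33, h = 5.
Median ≈ 10 + ((52.5 − 50) / 33) × 5 = 10.3788

10.38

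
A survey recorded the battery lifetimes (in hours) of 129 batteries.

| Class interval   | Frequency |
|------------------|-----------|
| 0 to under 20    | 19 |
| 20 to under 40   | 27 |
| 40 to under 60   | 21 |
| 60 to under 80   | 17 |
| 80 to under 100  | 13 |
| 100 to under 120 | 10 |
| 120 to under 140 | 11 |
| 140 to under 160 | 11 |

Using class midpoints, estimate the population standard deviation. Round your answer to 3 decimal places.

43.996

Midpoints: 10, 30, 50, 70, 90, 110, 130, 150
n = 129, Σfm = 8590, mean = 66.5891
Σfm² = 821700
Σf(m − x̄)² = Σfm² − (Σfm)²/n = 821700 − 8590²/129 = 249699.2248
Population variance = 249699.2248 / 129 = 1935.6529
Standard deviation = √1935.6529 = 43.9961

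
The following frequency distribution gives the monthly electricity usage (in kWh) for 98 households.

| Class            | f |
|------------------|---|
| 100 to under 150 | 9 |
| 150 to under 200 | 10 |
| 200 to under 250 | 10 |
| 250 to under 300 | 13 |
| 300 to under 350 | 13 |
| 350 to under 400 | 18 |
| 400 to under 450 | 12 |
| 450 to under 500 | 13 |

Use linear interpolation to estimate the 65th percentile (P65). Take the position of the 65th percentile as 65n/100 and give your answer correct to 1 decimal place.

Cumulative frequencies: 9, 19, 29, 42, 55, 73, 85, 98
n = 98; position = 65n/100 = 63.7.
This falls in the class 350 to under 400: L = 350, F = 55, f = 18, h = 50.
65th percentile ≈ 350 + ((63.7 − 55) / 18) × 50 = 374.1667

374.2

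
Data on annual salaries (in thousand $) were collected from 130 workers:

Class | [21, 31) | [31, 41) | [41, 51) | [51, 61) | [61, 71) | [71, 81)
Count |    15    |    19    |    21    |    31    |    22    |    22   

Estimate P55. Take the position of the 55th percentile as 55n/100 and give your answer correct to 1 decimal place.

56.3

Cumulative frequencies: 15, 34, 55, 86, 108, 130
n = 130; position = 55n/100 = 71.5.
This falls in the class [51, 61): L = 51, F = 55, f = 31, h = 10.
55th percentile ≈ 51 + ((71.5 − 55) / 31) × 10 = 56.3226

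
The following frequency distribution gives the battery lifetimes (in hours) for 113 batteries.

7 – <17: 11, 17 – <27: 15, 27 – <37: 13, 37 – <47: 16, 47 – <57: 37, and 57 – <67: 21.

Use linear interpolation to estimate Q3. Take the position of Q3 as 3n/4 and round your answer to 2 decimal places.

Cumulative frequencies: 11, 26, 39, 55, 92, 113
n = 113; position = 3n/4 = 84.75.
This falls in the class 47 – <57: L = 47, F = 55, f = 37, h = 10.
Upper quartile ≈ 47 + ((84.75 − 55) / 37) × 10 = 55.0405

55.04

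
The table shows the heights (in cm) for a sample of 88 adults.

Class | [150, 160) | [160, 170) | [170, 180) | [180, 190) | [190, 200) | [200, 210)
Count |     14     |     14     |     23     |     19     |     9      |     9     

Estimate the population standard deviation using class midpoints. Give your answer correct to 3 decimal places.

15.094

Midpoints: 155, 165, 175, 185, 195, 205
n = 88, Σfm = 15620, mean = 177.5000
Σfm² = 2792600
Σf(m − x̄)² = Σfm² − (Σfm)²/n = 2792600 − 15620²/88 = 20050.0000
Population variance = 20050.0000 / 88 = 227.8409
Standard deviation = √227.8409 = 15.0944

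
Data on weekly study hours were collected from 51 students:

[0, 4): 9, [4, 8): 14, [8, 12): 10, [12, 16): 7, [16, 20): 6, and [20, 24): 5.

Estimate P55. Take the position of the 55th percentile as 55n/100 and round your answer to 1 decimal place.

10.0

Cumulative frequencies: 9, 23, 33, 40, 46, 51
n = 51; position = 55n/100 = 28.05.
This falls in the class [8, 12): L = 8, F = 23, f = 10, h = 4.
55th percentile ≈ 8 + ((28.05 − 23) / 10) × 4 = 10.0200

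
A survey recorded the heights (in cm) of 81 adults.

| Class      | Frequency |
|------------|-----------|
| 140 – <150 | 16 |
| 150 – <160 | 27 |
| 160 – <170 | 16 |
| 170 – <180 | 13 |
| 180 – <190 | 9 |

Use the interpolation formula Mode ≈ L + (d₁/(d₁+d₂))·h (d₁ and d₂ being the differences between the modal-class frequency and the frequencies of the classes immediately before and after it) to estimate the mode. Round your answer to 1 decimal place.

Modal class: 150 – <160 (highest frequency 27).
d₁ = 27 − 16 = 11, d₂ = 27 − 16 = 11
Mode ≈ 150 + (11/(11+11)) × 10 = 150 + 5.0000 = 155.0000

155.0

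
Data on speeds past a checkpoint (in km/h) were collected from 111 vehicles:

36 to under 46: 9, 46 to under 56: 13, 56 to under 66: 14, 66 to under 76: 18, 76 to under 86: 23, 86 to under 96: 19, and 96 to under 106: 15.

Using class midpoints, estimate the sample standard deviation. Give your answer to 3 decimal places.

Midpoints: 41, 51, 61, 71, 81, 91, 101
n = 111, Σfm = 8271, mean = 74.5135
Σfm² = 653031
Σf(m − x̄)² = Σfm² − (Σfm)²/n = 653031 − 8271²/111 = 36729.7297
Sample variance = 36729.7297 / 110 = 333.9066
Standard deviation = √333.9066 = 18.2731

18.273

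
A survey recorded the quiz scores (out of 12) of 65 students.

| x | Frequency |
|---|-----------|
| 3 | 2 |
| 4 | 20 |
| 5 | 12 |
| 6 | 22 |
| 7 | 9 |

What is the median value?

5

Cumulative frequencies: 2, 22, 34, 56, 65
n = 65, so the median is the value in position (n+1)/2 = 33.
Position 33 falls at value 5.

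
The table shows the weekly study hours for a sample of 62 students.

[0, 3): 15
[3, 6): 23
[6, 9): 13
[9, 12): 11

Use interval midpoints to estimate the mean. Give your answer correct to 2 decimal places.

Midpoints: 1.5, 4.5, 7.5, 10.5
Σfm = 15×1.5 + 23×4.5 + 13×7.5 + 11×10.5 = 339
n = Σf = 62
Mean = 339 / 62 = 5.4677

5.47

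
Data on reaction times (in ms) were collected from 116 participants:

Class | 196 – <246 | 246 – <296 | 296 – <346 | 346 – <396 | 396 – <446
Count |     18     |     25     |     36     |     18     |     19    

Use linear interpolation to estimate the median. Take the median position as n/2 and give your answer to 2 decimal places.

316.83

Cumulative frequencies: 18, 43, 79, 97, 116
n = 116; position = n/2 = 58.
This falls in the class 296 – <346: L = 296, F = 43, f = 36, h = 50.
Median ≈ 296 + ((58 − 43) / 36) × 50 = 316.8333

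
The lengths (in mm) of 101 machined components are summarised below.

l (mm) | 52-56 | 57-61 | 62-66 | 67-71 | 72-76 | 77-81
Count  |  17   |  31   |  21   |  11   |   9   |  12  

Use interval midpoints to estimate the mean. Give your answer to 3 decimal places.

Midpoints: 54, 59, 64, 69, 74, 79
Σfm = 17×54 + 31×59 + 21×64 + 11×69 + 9×74 + 12×79 = 6464
n = Σf = 101
Mean = 6464 / 101 = 64.0000

64.000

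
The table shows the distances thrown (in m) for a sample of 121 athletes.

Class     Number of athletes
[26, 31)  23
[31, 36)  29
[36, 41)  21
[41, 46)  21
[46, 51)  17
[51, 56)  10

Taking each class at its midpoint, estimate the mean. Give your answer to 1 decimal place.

38.9

Midpoints: 28.5, 33.5, 38.5, 43.5, 48.5, 53.5
Σfm = 23×28.5 + 29×33.5 + 21×38.5 + 21×43.5 + 17×48.5 + 10×53.5 = 4708.5
n = Σf = 121
Mean = 4708.5 / 121 = 38.9132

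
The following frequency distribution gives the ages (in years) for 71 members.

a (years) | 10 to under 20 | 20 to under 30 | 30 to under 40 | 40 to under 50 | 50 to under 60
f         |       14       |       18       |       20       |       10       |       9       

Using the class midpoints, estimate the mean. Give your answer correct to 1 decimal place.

32.5

Midpoints: 15, 25, 35, 45, 55
Σfm = 14×15 + 18×25 + 20×35 + 10×45 + 9×55 = 2305
n = Σf = 71
Mean = 2305 / 71 = 32.4648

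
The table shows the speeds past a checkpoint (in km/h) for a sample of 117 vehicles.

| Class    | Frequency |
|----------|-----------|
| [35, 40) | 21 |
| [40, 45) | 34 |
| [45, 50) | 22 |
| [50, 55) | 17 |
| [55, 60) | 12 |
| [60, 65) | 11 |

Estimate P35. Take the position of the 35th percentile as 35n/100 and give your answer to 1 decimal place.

42.9

Cumulative frequencies: 21, 55, 77, 94, 106, 117
n = 117; position = 35n/100 = 40.95.
This falls in the class [40, 45): L = 40, F = 21, f = 34, h = 5.
35th percentile ≈ 40 + ((40.95 − 21) / 34) × 5 = 42.9338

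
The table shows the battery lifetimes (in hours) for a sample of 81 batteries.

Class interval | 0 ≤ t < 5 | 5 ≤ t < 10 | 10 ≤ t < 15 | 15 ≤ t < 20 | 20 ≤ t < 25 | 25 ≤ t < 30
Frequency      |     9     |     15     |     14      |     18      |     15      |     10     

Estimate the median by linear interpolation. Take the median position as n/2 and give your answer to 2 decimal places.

Cumulative frequencies: 9, 24, 38, 56, 71, 81
n = 81; position = n/2 = 40.5.
This falls in the class 15 ≤ t < 20: L = 15, F = 38, f = 18, h = 5.
Median ≈ 15 + ((40.5 − 38) / 18) × 5 = 15.6944

15.69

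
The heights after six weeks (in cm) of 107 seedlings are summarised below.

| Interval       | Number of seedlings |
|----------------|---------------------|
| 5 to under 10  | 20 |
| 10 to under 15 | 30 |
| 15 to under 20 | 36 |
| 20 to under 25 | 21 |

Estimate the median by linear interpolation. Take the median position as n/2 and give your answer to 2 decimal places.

Cumulative frequencies: 20, 50, 86, 107
n = 107; position = n/2 = 53.5.
This falls in the class 15 to under 20: L = 15, F = 50, f = 36, h = 5.
Median ≈ 15 + ((53.5 − 50) / 36) × 5 = 15.4861

15.49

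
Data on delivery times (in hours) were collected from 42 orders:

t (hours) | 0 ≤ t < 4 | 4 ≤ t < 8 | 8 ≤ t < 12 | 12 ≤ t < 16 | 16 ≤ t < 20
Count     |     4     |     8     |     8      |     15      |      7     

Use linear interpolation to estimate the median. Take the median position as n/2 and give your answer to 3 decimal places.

12.267

Cumulative frequencies: 4, 12, 20, 35, 42
n = 42; position = n/2 = 21.
This falls in the class 12 ≤ t < 16: L = 12, F = 20, f = 15, h = 4.
Median ≈ 12 + ((21 − 20) / 15) × 4 = 12.2667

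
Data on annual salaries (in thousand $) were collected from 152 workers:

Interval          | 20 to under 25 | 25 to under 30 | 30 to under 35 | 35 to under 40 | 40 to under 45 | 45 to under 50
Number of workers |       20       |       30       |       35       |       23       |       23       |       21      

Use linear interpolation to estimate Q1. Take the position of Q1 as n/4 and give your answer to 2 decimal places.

28.00

Cumulative frequencies: 20, 50, 85, 108, 131, 152
n = 152; position = n/4 = 38.
This falls in the class 25 to under 30: L = 25, F = 20, f = 30, h = 5.
Lower quartile ≈ 25 + ((38 − 20) / 30) × 5 = 28.0000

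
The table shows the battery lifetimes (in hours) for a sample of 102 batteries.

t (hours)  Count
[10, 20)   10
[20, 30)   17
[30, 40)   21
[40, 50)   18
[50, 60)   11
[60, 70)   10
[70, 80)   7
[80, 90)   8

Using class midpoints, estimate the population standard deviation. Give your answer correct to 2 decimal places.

20.32

Midpoints: 15, 25, 35, 45, 55, 65, 75, 85
n = 102, Σfm = 4580, mean = 44.9020
Σfm² = 247750
Σf(m − x̄)² = Σfm² − (Σfm)²/n = 247750 − 4580²/102 = 42099.0196
Population variance = 42099.0196 / 102 = 412.7355
Standard deviation = √412.7355 = 20.3159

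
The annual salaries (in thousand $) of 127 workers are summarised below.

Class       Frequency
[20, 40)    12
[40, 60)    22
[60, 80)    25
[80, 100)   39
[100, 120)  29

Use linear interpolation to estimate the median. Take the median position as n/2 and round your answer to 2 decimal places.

82.31

Cumulative frequencies: 12, 34, 59, 98, 127
n = 127; position = n/2 = 63.5.
This falls in the class [80, 100): L = 80, F = 59, f = 39, h = 20.
Median ≈ 80 + ((63.5 − 59) / 39) × 20 = 82.3077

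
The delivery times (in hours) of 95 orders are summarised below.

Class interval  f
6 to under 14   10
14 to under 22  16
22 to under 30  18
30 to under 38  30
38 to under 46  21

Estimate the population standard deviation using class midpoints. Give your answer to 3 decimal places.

Midpoints: 10, 18, 26, 34, 42
n = 95, Σfm = 2758, mean = 29.0316
Σfm² = 90076
Σf(m − x̄)² = Σfm² − (Σfm)²/n = 90076 − 2758²/95 = 10006.9053
Population variance = 10006.9053 / 95 = 105.3358
Standard deviation = √105.3358 = 10.2633

10.263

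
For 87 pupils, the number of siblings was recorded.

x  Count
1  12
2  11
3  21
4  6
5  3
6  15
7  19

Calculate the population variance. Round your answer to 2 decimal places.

4.66

Values: 1, 2, 3, 4, 5, 6, 7
n = 87, Σfx = 359, mean = 4.1264
Σfx² = 1887
Σf(x − x̄)² = Σfx² − (Σfx)²/n = 1887 − 359²/87 = 405.6092
Population variance = 405.6092 / 87 = 4.6622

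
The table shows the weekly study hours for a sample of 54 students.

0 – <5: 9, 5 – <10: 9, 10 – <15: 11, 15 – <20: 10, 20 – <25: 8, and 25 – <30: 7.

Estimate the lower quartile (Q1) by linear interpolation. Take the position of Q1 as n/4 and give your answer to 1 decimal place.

Cumulative frequencies: 9, 18, 29, 39, 47, 54
n = 54; position = n/4 = 13.5.
This falls in the class 5 – <10: L = 5, F = 9, f = 9, h = 5.
Lower quartile ≈ 5 + ((13.5 − 9) / 9) × 5 = 7.5000

7.5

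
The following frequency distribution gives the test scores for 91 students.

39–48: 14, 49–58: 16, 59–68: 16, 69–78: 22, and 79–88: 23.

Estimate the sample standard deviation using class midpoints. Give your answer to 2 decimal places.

14.13

Midpoints: 43.5, 53.5, 63.5, 73.5, 83.5
n = 91, Σfm = 6018.5, mean = 66.1374
Σfm² = 416014.75
Σf(m − x̄)² = Σfm² − (Σfm)²/n = 416014.75 − 6018.5²/91 = 17967.0330
Sample variance = 17967.0330 / 90 = 199.6337
Standard deviation = √199.6337 = 14.1292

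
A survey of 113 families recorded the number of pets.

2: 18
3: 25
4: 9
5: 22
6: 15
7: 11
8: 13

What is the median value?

Cumulative frequencies: 18, 43, 52, 74, 89, 100, 113
n = 113, so the median is the value in position (n+1)/2 = 57.
Position 57 falls at value 5.

5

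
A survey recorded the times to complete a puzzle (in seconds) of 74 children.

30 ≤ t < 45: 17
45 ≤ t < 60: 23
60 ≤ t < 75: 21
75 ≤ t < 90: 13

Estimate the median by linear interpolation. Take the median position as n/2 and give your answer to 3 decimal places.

58.043

Cumulative frequencies: 17, 40, 61, 74
n = 74; position = n/2 = 37.
This falls in the class 45 ≤ t < 60: L = 45, F = 17, f = 23, h = 15.
Median ≈ 45 + ((37 − 17) / 23) × 15 = 58.0435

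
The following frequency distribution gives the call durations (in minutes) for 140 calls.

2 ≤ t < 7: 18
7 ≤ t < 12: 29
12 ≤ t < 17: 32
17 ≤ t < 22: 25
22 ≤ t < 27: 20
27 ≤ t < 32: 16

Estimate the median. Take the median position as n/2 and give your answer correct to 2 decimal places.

Cumulative frequencies: 18, 47, 79, 104, 124, 140
n = 140; position = n/2 = 70.
This falls in the class 12 ≤ t < 17: L = 12, F = 47, f = 32, h = 5.
Median ≈ 12 + ((70 − 47) / 32) × 5 = 15.5938

15.59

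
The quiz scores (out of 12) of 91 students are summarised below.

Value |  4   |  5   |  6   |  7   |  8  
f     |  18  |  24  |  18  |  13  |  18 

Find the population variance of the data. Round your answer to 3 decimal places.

1.974

Values: 4, 5, 6, 7, 8
n = 91, Σfx = 535, mean = 5.8791
Σfx² = 3325
Σf(x − x̄)² = Σfx² − (Σfx)²/n = 3325 − 535²/91 = 179.6703
Population variance = 179.6703 / 91 = 1.9744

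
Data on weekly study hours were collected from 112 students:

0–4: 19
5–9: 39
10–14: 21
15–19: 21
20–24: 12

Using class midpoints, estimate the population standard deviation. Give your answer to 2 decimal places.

Midpoints: 2, 7, 12, 17, 22
n = 112, Σfm = 1184, mean = 10.5714
Σfm² = 16888
Σf(m − x̄)² = Σfm² − (Σfm)²/n = 16888 − 1184²/112 = 4371.4286
Population variance = 4371.4286 / 112 = 39.0306
Standard deviation = √39.0306 = 6.2474

6.25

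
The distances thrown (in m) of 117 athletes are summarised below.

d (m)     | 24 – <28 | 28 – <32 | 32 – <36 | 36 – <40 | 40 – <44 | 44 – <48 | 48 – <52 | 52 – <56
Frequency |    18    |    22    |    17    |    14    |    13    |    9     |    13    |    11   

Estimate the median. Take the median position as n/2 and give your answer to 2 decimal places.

Cumulative frequencies: 18, 40, 57, 71, 84, 93, 106, 117
n = 117; position = n/2 = 58.5.
This falls in the class 36 – <40: L = 36, F = 57, f = 14, h = 4.
Median ≈ 36 + ((58.5 − 57) / 14) × 4 = 36.4286

36.43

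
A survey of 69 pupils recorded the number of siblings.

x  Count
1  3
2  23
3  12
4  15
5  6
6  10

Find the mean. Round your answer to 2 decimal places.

Values: 1, 2, 3, 4, 5, 6
Σfx = 3×1 + 23×2 + 12×3 + 15×4 + 6×5 + 10×6 = 235
n = Σf = 69
Mean = 235 / 69 = 3.4058

3.41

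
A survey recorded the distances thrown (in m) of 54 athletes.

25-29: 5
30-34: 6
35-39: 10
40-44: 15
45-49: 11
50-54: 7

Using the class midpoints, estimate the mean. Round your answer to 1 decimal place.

40.9

Midpoints: 27, 32, 37, 42, 47, 52
Σfm = 5×27 + 6×32 + 10×37 + 15×42 + 11×47 + 7×52 = 2208
n = Σf = 54
Mean = 2208 / 54 = 40.8889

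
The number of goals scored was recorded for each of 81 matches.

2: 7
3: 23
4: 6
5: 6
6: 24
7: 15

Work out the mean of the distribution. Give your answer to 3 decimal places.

Values: 2, 3, 4, 5, 6, 7
Σfx = 7×2 + 23×3 + 6×4 + 6×5 + 24×6 + 15×7 = 386
n = Σf = 81
Mean = 386 / 81 = 4.7654

4.765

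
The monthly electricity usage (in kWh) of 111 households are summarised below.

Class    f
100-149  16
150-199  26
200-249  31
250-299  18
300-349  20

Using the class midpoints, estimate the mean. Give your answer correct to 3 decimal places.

224.500

Midpoints: 124.5, 174.5, 224.5, 274.5, 324.5
Σfm = 16×124.5 + 26×174.5 + 31×224.5 + 18×274.5 + 20×324.5 = 24919.5
n = Σf = 111
Mean = 24919.5 / 111 = 224.5000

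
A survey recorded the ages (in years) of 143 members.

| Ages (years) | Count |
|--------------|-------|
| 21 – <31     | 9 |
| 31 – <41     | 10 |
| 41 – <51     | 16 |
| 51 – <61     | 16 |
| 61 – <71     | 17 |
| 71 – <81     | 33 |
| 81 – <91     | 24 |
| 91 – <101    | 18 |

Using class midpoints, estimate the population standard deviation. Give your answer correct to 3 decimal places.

Midpoints: 26, 36, 46, 56, 66, 76, 86, 96
n = 143, Σfm = 9648, mean = 67.4685
Σfm² = 711128
Σf(m − x̄)² = Σfm² − (Σfm)²/n = 711128 − 9648²/143 = 60191.6084
Population variance = 60191.6084 / 143 = 420.9203
Standard deviation = √420.9203 = 20.5163

20.516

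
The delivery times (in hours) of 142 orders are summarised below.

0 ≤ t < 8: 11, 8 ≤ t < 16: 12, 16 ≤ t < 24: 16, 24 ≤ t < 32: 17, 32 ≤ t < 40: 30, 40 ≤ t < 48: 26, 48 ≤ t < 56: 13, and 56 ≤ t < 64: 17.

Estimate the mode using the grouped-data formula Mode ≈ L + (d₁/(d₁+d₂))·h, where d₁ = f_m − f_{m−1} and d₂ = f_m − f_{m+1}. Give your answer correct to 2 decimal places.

Modal class: 32 ≤ t < 40 (highest frequency 30).
d₁ = 30 − 17 = 13, d₂ = 30 − 26 = 4
Mode ≈ 32 + (13/(13+4)) × 8 = 32 + 6.1176 = 38.1176

38.12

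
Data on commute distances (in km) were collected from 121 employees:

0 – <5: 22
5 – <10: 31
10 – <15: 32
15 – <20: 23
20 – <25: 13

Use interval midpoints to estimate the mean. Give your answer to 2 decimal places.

Midpoints: 2.5, 7.5, 12.5, 17.5, 22.5
Σfm = 22×2.5 + 31×7.5 + 32×12.5 + 23×17.5 + 13×22.5 = 1382.5
n = Σf = 121
Mean = 1382.5 / 121 = 11.4256

11.43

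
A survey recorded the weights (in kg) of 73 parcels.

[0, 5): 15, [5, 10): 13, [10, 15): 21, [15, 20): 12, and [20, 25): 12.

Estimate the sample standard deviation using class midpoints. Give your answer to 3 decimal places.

6.778

Midpoints: 2.5, 7.5, 12.5, 17.5, 22.5
n = 73, Σfm = 877.5, mean = 12.0205
Σfm² = 13856.25
Σf(m − x̄)² = Σfm² − (Σfm)²/n = 13856.25 − 877.5²/73 = 3308.2192
Sample variance = 3308.2192 / 72 = 45.9475
Standard deviation = √45.9475 = 6.7785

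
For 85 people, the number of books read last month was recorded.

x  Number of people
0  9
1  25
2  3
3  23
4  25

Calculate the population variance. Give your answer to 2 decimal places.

2.04

Values: 0, 1, 2, 3, 4
n = 85, Σfx = 200, mean = 2.3529
Σfx² = 644
Σf(x − x̄)² = Σfx² − (Σfx)²/n = 644 − 200²/85 = 173.4118
Population variance = 173.4118 / 85 = 2.0401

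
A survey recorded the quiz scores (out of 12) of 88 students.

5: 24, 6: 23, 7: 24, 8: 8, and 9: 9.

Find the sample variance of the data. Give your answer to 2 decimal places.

Values: 5, 6, 7, 8, 9
n = 88, Σfx = 571, mean = 6.4886
Σfx² = 3845
Σf(x − x̄)² = Σfx² − (Σfx)²/n = 3845 − 571²/88 = 139.9886
Sample variance = 139.9886 / 87 = 1.6091

1.61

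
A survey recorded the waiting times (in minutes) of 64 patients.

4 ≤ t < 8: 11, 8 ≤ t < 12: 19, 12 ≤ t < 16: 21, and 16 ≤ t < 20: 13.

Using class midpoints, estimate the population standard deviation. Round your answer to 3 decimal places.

Midpoints: 6, 10, 14, 18
n = 64, Σfm = 784, mean = 12.2500
Σfm² = 10624
Σf(m − x̄)² = Σfm² − (Σfm)²/n = 10624 − 784²/64 = 1020.0000
Population variance = 1020.0000 / 64 = 15.9375
Standard deviation = √15.9375 = 3.9922

3.992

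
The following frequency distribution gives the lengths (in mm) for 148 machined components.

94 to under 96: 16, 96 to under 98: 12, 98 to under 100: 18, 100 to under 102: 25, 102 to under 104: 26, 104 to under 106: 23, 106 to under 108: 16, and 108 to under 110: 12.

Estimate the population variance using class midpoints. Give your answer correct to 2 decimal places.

Midpoints: 95, 97, 99, 101, 103, 105, 107, 109
n = 148, Σfm = 15104, mean = 102.0541
Σfm² = 1543916
Σf(m − x̄)² = Σfm² − (Σfm)²/n = 1543916 − 15104²/148 = 2491.5676
Population variance = 2491.5676 / 148 = 16.8349

16.83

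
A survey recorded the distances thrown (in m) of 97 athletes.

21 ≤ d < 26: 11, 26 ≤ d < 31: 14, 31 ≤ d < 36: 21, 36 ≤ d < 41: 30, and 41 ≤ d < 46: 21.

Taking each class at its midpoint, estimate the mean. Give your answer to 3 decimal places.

35.356

Midpoints: 23.5, 28.5, 33.5, 38.5, 43.5
Σfm = 11×23.5 + 14×28.5 + 21×33.5 + 30×38.5 + 21×43.5 = 3429.5
n = Σf = 97
Mean = 3429.5 / 97 = 35.3557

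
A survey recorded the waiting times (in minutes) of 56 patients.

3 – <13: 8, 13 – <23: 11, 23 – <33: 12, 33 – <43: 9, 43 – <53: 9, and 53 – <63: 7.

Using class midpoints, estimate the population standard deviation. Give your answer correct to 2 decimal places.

Midpoints: 8, 18, 28, 38, 48, 58
n = 56, Σfm = 1778, mean = 31.7500
Σfm² = 70764
Σf(m − x̄)² = Σfm² − (Σfm)²/n = 70764 − 1778²/56 = 14312.5000
Population variance = 14312.5000 / 56 = 255.5804
Standard deviation = √255.5804 = 15.9869

15.99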